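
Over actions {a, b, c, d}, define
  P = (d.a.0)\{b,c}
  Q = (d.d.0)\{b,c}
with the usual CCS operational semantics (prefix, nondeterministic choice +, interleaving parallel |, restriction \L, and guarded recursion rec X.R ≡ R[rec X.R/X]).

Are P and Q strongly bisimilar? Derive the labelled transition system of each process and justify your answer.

Reachable graph of P (3 states):
  u0 = (d.a.0)\{b,c} :: =d=> u1
  u1 = (a.0)\{b,c} :: =a=> u2
  u2 = 0\{b,c} :: ∅
Reachable graph of Q (3 states):
  v0 = (d.d.0)\{b,c} :: =d=> v1
  v1 = (d.0)\{b,c} :: =d=> v2
  v2 = 0\{b,c} :: ∅
Coarsest stable partition (strong bisimilarity classes):
  B0 = {u0}
  B1 = {u1}
  B2 = {u2, v2}
  B3 = {v0}
  B4 = {v1}
u0 ∈ B0, v0 ∈ B3 → different blocks

P ≁ Q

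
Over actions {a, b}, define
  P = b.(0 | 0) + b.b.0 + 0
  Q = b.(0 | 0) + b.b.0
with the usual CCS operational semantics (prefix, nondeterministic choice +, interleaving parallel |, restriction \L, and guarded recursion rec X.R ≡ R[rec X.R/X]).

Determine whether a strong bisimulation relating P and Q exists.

Reachable graph of P (4 states):
  u0 = b.(0 | 0) + b.b.0 + 0 :: ··b··> u1, ··b··> u2
  u1 = 0 | 0 :: deadlocked
  u2 = b.0 :: ··b··> u3
  u3 = 0 :: deadlocked
Reachable graph of Q (4 states):
  v0 = b.(0 | 0) + b.b.0 :: ··b··> v1, ··b··> v2
  v1 = 0 | 0 :: deadlocked
  v2 = b.0 :: ··b··> v3
  v3 = 0 :: deadlocked
Bisimilarity quotient blocks:
  B0 = {u0, v0}
  B1 = {u2, v2}
  B2 = {u1, u3, v1, v3}
u0 ∈ B0, v0 ∈ B0 → same block

P ~ Q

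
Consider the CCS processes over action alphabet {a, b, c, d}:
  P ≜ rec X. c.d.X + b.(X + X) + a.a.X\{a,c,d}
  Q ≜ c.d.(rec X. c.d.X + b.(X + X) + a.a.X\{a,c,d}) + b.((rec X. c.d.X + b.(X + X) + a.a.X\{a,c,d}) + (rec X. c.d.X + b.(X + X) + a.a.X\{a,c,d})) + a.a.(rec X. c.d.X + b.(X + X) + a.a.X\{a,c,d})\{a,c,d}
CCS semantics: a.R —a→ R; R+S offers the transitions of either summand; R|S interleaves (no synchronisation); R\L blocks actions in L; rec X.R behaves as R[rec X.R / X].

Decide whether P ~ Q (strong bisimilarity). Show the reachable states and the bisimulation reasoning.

P's transition system — 6 states:
  p0 = rec X. c.d.X + b.(X + X) + a.a.X\{a,c,d} has moves ··a··> p1, ··b··> p2, ··c··> p3
  p1 = a.(rec X. c.d.X + b.(X + X) + a.a.X\{a,c,d})\{a,c,d} has moves ··a··> p4
  p2 = (rec X. c.d.X + b.(X + X) + a.a.X\{a,c,d}) + (rec X. c.d.X + b.(X + X) + a.a.X\{a,c,d}) has moves ··a··> p1, ··b··> p2, ··c··> p3
  p3 = d.(rec X. c.d.X + b.(X + X) + a.a.X\{a,c,d}) has moves ··d··> p0
  p4 = (rec X. c.d.X + b.(X + X) + a.a.X\{a,c,d})\{a,c,d} has moves ··b··> p5
  p5 = ((rec X. c.d.X + b.(X + X) + a.a.X\{a,c,d}) + (rec X. c.d.X + b.(X + X) + a.a.X\{a,c,d}))\{a,c,d} has moves ··b··> p5
Q's transition system — 7 states:
  q0 = c.d.(rec X. c.d.X + b.(X + X) + a.a.X\{a,c,d}) + b.((rec X. c.d.X + b.(X + X) + a.a.X\{a,c,d}) + (rec X. c.d.X + b.(X + X) + a.a.X\{a,c,d})) + a.a.(rec X. c.d.X + b.(X + X) + a.a.X\{a,c,d})\{a,c,d} has moves ··a··> q1, ··b··> q2, ··c··> q3
  q1 = a.(rec X. c.d.X + b.(X + X) + a.a.X\{a,c,d})\{a,c,d} has moves ··a··> q4
  q2 = (rec X. c.d.X + b.(X + X) + a.a.X\{a,c,d}) + (rec X. c.d.X + b.(X + X) + a.a.X\{a,c,d}) has moves ··a··> q1, ··b··> q2, ··c··> q3
  q3 = d.(rec X. c.d.X + b.(X + X) + a.a.X\{a,c,d}) has moves ··d··> q5
  q4 = (rec X. c.d.X + b.(X + X) + a.a.X\{a,c,d})\{a,c,d} has moves ··b··> q6
  q5 = rec X. c.d.X + b.(X + X) + a.a.X\{a,c,d} has moves ··a··> q1, ··b··> q2, ··c··> q3
  q6 = ((rec X. c.d.X + b.(X + X) + a.a.X\{a,c,d}) + (rec X. c.d.X + b.(X + X) + a.a.X\{a,c,d}))\{a,c,d} has moves ··b··> q6
Bisimilarity quotient blocks:
  B0 = {p0, p2, q0, q2, q5}
  B1 = {p3, q3}
  B2 = {p1, q1}
  B3 = {p4, p5, q4, q6}
p0 ∈ B0, q0 ∈ B0 → same block

YES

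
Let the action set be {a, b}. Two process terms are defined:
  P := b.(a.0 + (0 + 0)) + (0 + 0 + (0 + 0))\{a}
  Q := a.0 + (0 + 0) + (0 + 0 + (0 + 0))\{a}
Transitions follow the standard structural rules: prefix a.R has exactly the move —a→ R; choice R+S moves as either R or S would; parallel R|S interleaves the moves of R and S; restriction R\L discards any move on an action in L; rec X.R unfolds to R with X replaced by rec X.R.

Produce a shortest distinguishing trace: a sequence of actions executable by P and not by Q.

b

P's transition system — 3 states:
  p0 = b.(a.0 + (0 + 0)) + (0 + 0 + (0 + 0))\{a} has moves ··b··> p1
  p1 = a.0 + (0 + 0) has moves ··a··> p2
  p2 = 0 has moves ∅
Q's transition system — 2 states:
  q0 = a.0 + (0 + 0) + (0 + 0 + (0 + 0))\{a} has moves ··a··> q1
  q1 = 0 has moves ∅
Executing b from P (initial set {p0}):
  [1] b ⇒ {p1}
  P completes σ.
Executing b from Q (initial set {q0}):
  [1] b ⇒ no successor for Q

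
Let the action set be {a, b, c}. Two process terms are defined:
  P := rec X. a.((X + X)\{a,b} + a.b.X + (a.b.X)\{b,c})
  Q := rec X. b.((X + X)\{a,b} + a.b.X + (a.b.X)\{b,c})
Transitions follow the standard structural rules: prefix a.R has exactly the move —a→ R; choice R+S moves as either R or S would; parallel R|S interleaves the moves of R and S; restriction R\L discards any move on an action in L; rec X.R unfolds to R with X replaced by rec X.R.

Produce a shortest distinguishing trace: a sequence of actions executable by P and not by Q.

a

P's transition system — 4 states:
  u0 = rec X. a.((X + X)\{a,b} + a.b.X + (a.b.X)\{b,c}) ⊢ -a-> u1
  u1 = ((rec X. a.((X + X)\{a,b} + a.b.X + (a.b.X)\{b,c})) + (rec X. a.((X + X)\{a,b} + a.b.X + (a.b.X)\{b,c})))\{a,b} + a.b.(rec X. a.((X + X)\{a,b} + a.b.X + (a.b.X)\{b,c})) + (a.b.(rec X. a.((X + X)\{a,b} + a.b.X + (a.b.X)\{b,c})))\{b,c} ⊢ -a-> u2, -a-> u3
  u2 = (b.(rec X. a.((X + X)\{a,b} + a.b.X + (a.b.X)\{b,c})))\{b,c} ⊢ (no moves)
  u3 = b.(rec X. a.((X + X)\{a,b} + a.b.X + (a.b.X)\{b,c})) ⊢ -b-> u0
Q's transition system — 4 states:
  v0 = rec X. b.((X + X)\{a,b} + a.b.X + (a.b.X)\{b,c}) ⊢ -b-> v1
  v1 = ((rec X. b.((X + X)\{a,b} + a.b.X + (a.b.X)\{b,c})) + (rec X. b.((X + X)\{a,b} + a.b.X + (a.b.X)\{b,c})))\{a,b} + a.b.(rec X. b.((X + X)\{a,b} + a.b.X + (a.b.X)\{b,c})) + (a.b.(rec X. b.((X + X)\{a,b} + a.b.X + (a.b.X)\{b,c})))\{b,c} ⊢ -a-> v2, -a-> v3
  v2 = (b.(rec X. b.((X + X)\{a,b} + a.b.X + (a.b.X)\{b,c})))\{b,c} ⊢ (no moves)
  v3 = b.(rec X. b.((X + X)\{a,b} + a.b.X + (a.b.X)\{b,c})) ⊢ -b-> v0
Trace ⟨a⟩ through P, begin at {u0}:
  after a @ step 1: {u1}
  — P admits the full trace.
Trace ⟨a⟩ through Q, begin at {v0}:
  after a @ step 1: ∅ (Q stuck)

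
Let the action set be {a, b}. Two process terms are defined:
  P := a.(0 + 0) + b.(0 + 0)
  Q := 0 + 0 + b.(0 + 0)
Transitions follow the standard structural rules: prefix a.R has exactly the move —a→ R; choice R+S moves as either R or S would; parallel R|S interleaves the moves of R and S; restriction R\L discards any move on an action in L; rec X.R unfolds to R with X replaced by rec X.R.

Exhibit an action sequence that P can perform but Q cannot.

a

LTS(P): 2 reachable states
  u0 = a.(0 + 0) + b.(0 + 0) | --a--▸ u1, --b--▸ u1
  u1 = 0 + 0 | deadlocked
LTS(Q): 2 reachable states
  v0 = 0 + 0 + b.(0 + 0) | --b--▸ v1
  v1 = 0 + 0 | deadlocked
Executing a from P (initial set {u0}):
  step 1 (a): {u1}
  ✓ P
Executing a from Q (initial set {v0}):
  step 1 (a): no successor for Q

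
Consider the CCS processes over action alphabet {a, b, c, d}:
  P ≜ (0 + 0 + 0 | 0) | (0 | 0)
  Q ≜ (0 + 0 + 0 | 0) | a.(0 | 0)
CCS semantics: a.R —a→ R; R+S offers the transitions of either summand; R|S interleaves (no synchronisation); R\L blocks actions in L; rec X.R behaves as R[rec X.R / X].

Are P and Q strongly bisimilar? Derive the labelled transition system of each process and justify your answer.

Reachable graph of P (1 states):
  m0 = (0 + 0 + 0 | 0) | (0 | 0) has moves ·
Reachable graph of Q (2 states):
  n0 = (0 + 0 + 0 | 0) | a.(0 | 0) has moves —a→ n1
  n1 = (0 + 0 + 0 | 0) | (0 | 0) has moves ·
Partition-refinement fixed point:
  B0 = {m0, n1}
  B1 = {n0}
m0 ∈ B0, n0 ∈ B1 → different blocks

not bisimilar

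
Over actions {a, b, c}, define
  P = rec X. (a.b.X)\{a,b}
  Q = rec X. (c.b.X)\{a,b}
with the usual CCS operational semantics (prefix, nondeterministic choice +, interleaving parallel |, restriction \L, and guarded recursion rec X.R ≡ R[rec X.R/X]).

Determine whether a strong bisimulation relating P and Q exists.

Reachable graph of P (1 states):
  p0 = rec X. (a.b.X)\{a,b} :: (no moves)
Reachable graph of Q (2 states):
  q0 = rec X. (c.b.X)\{a,b} :: ··c··> q1
  q1 = (b.(rec X. (c.b.X)\{a,b}))\{a,b} :: (no moves)
Coarsest stable partition (strong bisimilarity classes):
  B0 = {p0, q1}
  B1 = {q0}
p0 ∈ B0, q0 ∈ B1 → different blocks

P ≁ Q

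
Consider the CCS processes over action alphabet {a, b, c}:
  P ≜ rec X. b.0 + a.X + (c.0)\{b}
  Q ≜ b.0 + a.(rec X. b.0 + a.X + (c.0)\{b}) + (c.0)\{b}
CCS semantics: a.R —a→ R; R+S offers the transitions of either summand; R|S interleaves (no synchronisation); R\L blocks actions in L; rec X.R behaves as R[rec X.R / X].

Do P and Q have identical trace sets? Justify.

Reachable graph of P (3 states):
  m0 = rec X. b.0 + a.X + (c.0)\{b} ⊢ =a=> m0, =b=> m1, =c=> m2
  m1 = 0 ⊢ ·
  m2 = 0\{b} ⊢ ·
Reachable graph of Q (4 states):
  n0 = b.0 + a.(rec X. b.0 + a.X + (c.0)\{b}) + (c.0)\{b} ⊢ =a=> n1, =b=> n2, =c=> n3
  n1 = rec X. b.0 + a.X + (c.0)\{b} ⊢ =a=> n1, =b=> n2, =c=> n3
  n2 = 0 ⊢ ·
  n3 = 0\{b} ⊢ ·
Partition-refinement fixed point:
  B0 = {m0, n0, n1}
  B1 = {m1, m2, n2, n3}
m0 ∈ B0, n0 ∈ B0 → same block
Bisimilar ⇒ trace-equivalent.

YES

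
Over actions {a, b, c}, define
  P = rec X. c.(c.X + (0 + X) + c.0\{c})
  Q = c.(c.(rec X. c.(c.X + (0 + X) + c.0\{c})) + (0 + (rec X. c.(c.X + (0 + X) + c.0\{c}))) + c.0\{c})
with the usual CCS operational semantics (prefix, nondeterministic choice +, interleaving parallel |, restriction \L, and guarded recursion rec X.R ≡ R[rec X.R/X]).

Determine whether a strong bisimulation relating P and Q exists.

bisimilar

Reachable graph of P (3 states):
  m0 = rec X. c.(c.X + (0 + X) + c.0\{c}) → ··c··> m1
  m1 = c.(rec X. c.(c.X + (0 + X) + c.0\{c})) + (0 + (rec X. c.(c.X + (0 + X) + c.0\{c}))) + c.0\{c} → ··c··> m0, ··c··> m1, ··c··> m2
  m2 = 0\{c} → stopped
Reachable graph of Q (4 states):
  n0 = c.(c.(rec X. c.(c.X + (0 + X) + c.0\{c})) + (0 + (rec X. c.(c.X + (0 + X) + c.0\{c}))) + c.0\{c}) → ··c··> n1
  n1 = c.(rec X. c.(c.X + (0 + X) + c.0\{c})) + (0 + (rec X. c.(c.X + (0 + X) + c.0\{c}))) + c.0\{c} → ··c··> n1, ··c··> n2, ··c··> n3
  n2 = 0\{c} → stopped
  n3 = rec X. c.(c.X + (0 + X) + c.0\{c}) → ··c··> n1
Coarsest stable partition (strong bisimilarity classes):
  B0 = {m0, n0, n3}
  B1 = {m1, n1}
  B2 = {m2, n2}
m0 ∈ B0, n0 ∈ B0 → same block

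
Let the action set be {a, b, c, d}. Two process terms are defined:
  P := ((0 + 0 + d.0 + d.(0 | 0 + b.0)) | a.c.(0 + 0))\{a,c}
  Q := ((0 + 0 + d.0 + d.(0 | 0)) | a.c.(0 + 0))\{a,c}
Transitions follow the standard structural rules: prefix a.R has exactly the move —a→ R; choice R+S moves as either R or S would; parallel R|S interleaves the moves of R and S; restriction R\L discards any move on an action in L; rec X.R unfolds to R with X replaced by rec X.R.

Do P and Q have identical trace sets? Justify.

trace-distinct — witness ⟨db⟩

P's transition system — 3 states:
  u0 = ((0 + 0 + d.0 + d.(0 | 0 + b.0)) | a.c.(0 + 0))\{a,c} :: -d-> u1, -d-> u2
  u1 = ((0 | 0 + b.0) | a.c.(0 + 0))\{a,c} :: -b-> u2
  u2 = (0 | a.c.(0 + 0))\{a,c} :: stopped
Q's transition system — 3 states:
  v0 = ((0 + 0 + d.0 + d.(0 | 0)) | a.c.(0 + 0))\{a,c} :: -d-> v1, -d-> v2
  v1 = (0 | 0 | a.c.(0 + 0))\{a,c} :: stopped
  v2 = (0 | a.c.(0 + 0))\{a,c} :: stopped
Trace ⟨db⟩ through P, begin at {u0}:
  [1] d ⇒ {u1, u2}
  [2] b ⇒ {u2}
  ✓ P
Trace ⟨db⟩ through Q, begin at {v0}:
  [1] d ⇒ {v1, v2}
  [2] b ⇒ no successor for Q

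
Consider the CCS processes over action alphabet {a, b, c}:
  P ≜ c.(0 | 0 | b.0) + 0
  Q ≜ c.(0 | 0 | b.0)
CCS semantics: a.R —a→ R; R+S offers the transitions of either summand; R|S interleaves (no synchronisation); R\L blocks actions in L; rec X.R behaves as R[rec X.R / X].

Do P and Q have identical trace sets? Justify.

trace-equivalent

Reachable graph of P (3 states):
  m0 = c.(0 | 0 | b.0) + 0 has moves ··c··> m1
  m1 = 0 | 0 | b.0 has moves ··b··> m2
  m2 = 0 | 0 | 0 has moves (no moves)
Reachable graph of Q (3 states):
  n0 = c.(0 | 0 | b.0) has moves ··c··> n1
  n1 = 0 | 0 | b.0 has moves ··b··> n2
  n2 = 0 | 0 | 0 has moves (no moves)
Coarsest stable partition (strong bisimilarity classes):
  B0 = {m0, n0}
  B1 = {m1, n1}
  B2 = {m2, n2}
m0 ∈ B0, n0 ∈ B0 → same block
Bisimilar ⇒ trace-equivalent.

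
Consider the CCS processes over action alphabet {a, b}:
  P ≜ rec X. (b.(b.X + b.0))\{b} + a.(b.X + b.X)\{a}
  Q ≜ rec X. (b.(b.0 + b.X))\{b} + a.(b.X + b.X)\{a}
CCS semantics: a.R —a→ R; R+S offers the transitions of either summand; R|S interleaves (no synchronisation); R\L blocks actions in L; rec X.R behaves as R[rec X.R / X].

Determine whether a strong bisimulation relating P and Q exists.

YES

Reachable graph of P (3 states):
  s0 = rec X. (b.(b.X + b.0))\{b} + a.(b.X + b.X)\{a} has moves -a-> s1
  s1 = (b.(rec X. (b.(b.X + b.0))\{b} + a.(b.X + b.X)\{a}) + b.(rec X. (b.(b.X + b.0))\{b} + a.(b.X + b.X)\{a}))\{a} has moves -b-> s2
  s2 = (rec X. (b.(b.X + b.0))\{b} + a.(b.X + b.X)\{a})\{a} has moves stopped
Reachable graph of Q (3 states):
  t0 = rec X. (b.(b.0 + b.X))\{b} + a.(b.X + b.X)\{a} has moves -a-> t1
  t1 = (b.(rec X. (b.(b.0 + b.X))\{b} + a.(b.X + b.X)\{a}) + b.(rec X. (b.(b.0 + b.X))\{b} + a.(b.X + b.X)\{a}))\{a} has moves -b-> t2
  t2 = (rec X. (b.(b.0 + b.X))\{b} + a.(b.X + b.X)\{a})\{a} has moves stopped
Partition-refinement fixed point:
  B0 = {s0, t0}
  B1 = {s1, t1}
  B2 = {s2, t2}
s0 ∈ B0, t0 ∈ B0 → same block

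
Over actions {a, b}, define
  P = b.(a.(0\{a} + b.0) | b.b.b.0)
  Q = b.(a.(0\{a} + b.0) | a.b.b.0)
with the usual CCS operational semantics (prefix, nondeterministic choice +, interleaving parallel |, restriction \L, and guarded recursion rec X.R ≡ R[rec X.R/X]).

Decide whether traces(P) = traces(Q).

LTS(P): 13 reachable states
  s0 = b.(a.(0\{a} + b.0) | b.b.b.0) has moves --b--▸ s1
  s1 = a.(0\{a} + b.0) | b.b.b.0 has moves --a--▸ s2, --b--▸ s3
  s2 = (0\{a} + b.0) | b.b.b.0 has moves --b--▸ s4, --b--▸ s5
  s3 = a.(0\{a} + b.0) | b.b.0 has moves --a--▸ s4, --b--▸ s6
  s4 = (0\{a} + b.0) | b.b.0 has moves --b--▸ s7, --b--▸ s8
  s5 = 0 | b.b.b.0 has moves --b--▸ s8
  s6 = a.(0\{a} + b.0) | b.0 has moves --a--▸ s7, --b--▸ s9
  s7 = (0\{a} + b.0) | b.0 has moves --b--▸ s10, --b--▸ s11
  s8 = 0 | b.b.0 has moves --b--▸ s11
  s9 = a.(0\{a} + b.0) | 0 has moves --a--▸ s10
  s10 = (0\{a} + b.0) | 0 has moves --b--▸ s12
  s11 = 0 | b.0 has moves --b--▸ s12
  s12 = 0 | 0 has moves ·
LTS(Q): 13 reachable states
  t0 = b.(a.(0\{a} + b.0) | a.b.b.0) has moves --b--▸ t1
  t1 = a.(0\{a} + b.0) | a.b.b.0 has moves --a--▸ t2, --a--▸ t3
  t2 = (0\{a} + b.0) | a.b.b.0 has moves --a--▸ t4, --b--▸ t5
  t3 = a.(0\{a} + b.0) | b.b.0 has moves --a--▸ t4, --b--▸ t6
  t4 = (0\{a} + b.0) | b.b.0 has moves --b--▸ t7, --b--▸ t8
  t5 = 0 | a.b.b.0 has moves --a--▸ t8
  t6 = a.(0\{a} + b.0) | b.0 has moves --a--▸ t7, --b--▸ t9
  t7 = (0\{a} + b.0) | b.0 has moves --b--▸ t10, --b--▸ t11
  t8 = 0 | b.b.0 has moves --b--▸ t11
  t9 = a.(0\{a} + b.0) | 0 has moves --a--▸ t10
  t10 = (0\{a} + b.0) | 0 has moves --b--▸ t12
  t11 = 0 | b.0 has moves --b--▸ t12
  t12 = 0 | 0 has moves ·
Run σ = ⟨bb⟩ on P: start {s0}
  after b @ step 1: {s1}
  after b @ step 2: {s3}
  — P admits the full trace.
Run σ = ⟨bb⟩ on Q: start {t0}
  after b @ step 1: {t1}
  after b @ step 2: ∅  — Q cannot continue

NO — witness ⟨bb⟩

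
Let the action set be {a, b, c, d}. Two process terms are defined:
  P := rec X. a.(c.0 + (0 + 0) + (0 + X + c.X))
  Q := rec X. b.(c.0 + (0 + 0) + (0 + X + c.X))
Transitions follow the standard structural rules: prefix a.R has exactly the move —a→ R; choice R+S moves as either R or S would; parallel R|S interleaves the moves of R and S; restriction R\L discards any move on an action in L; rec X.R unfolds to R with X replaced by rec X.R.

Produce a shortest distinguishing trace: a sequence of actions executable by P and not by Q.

a

LTS(P): 3 reachable states
  p0 = rec X. a.(c.0 + (0 + 0) + (0 + X + c.X)) → =a=> p1
  p1 = c.0 + (0 + 0) + (0 + (rec X. a.(c.0 + (0 + 0) + (0 + X + c.X))) + c.(rec X. a.(c.0 + (0 + 0) + (0 + X + c.X)))) → =a=> p1, =c=> p0, =c=> p2
  p2 = 0 → (no moves)
LTS(Q): 3 reachable states
  q0 = rec X. b.(c.0 + (0 + 0) + (0 + X + c.X)) → =b=> q1
  q1 = c.0 + (0 + 0) + (0 + (rec X. b.(c.0 + (0 + 0) + (0 + X + c.X))) + c.(rec X. b.(c.0 + (0 + 0) + (0 + X + c.X)))) → =b=> q1, =c=> q0, =c=> q2
  q2 = 0 → (no moves)
Executing a from P (initial set {p0}):
  [1] a ⇒ {p1}
  ✓ P
Executing a from Q (initial set {q0}):
  [1] a ⇒ ∅  — Q cannot continue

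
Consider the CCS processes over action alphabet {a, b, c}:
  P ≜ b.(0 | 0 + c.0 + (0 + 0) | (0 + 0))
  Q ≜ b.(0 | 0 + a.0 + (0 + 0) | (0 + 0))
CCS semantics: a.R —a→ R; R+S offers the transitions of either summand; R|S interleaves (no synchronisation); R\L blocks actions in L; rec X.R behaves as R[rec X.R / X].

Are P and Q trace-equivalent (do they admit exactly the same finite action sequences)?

NO — witness ⟨bc⟩

P's transition system — 3 states:
  s0 = b.(0 | 0 + c.0 + (0 + 0) | (0 + 0)) has moves —b→ s1
  s1 = 0 | 0 + c.0 + (0 + 0) | (0 + 0) has moves —c→ s2
  s2 = 0 has moves (no moves)
Q's transition system — 3 states:
  t0 = b.(0 | 0 + a.0 + (0 + 0) | (0 + 0)) has moves —b→ t1
  t1 = 0 | 0 + a.0 + (0 + 0) | (0 + 0) has moves —a→ t2
  t2 = 0 has moves (no moves)
Executing bc from P (initial set {s0}):
  [1] b ⇒ {s1}
  [2] c ⇒ {s2}
  ✓ P
Executing bc from Q (initial set {t0}):
  [1] b ⇒ {t1}
  [2] c ⇒ ∅  — Q cannot continue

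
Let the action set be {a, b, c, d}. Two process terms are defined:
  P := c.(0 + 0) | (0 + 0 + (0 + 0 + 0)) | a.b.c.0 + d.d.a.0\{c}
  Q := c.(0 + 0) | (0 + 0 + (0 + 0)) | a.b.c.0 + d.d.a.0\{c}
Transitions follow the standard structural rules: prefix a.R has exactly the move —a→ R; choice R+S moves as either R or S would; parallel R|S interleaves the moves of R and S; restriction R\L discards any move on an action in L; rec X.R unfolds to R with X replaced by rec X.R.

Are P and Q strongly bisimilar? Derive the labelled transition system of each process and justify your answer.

Reachable graph of P (11 states):
  m0 = c.(0 + 0) | (0 + 0 + (0 + 0 + 0)) | a.b.c.0 + d.d.a.0\{c} has moves =a=> m1, =c=> m2, =d=> m3
  m1 = c.(0 + 0) | (0 + 0 + (0 + 0 + 0)) | b.c.0 has moves =b=> m4, =c=> m5
  m2 = (0 + 0) | (0 + 0 + (0 + 0 + 0)) | a.b.c.0 has moves =a=> m5
  m3 = d.a.0\{c} has moves =d=> m6
  m4 = c.(0 + 0) | (0 + 0 + (0 + 0 + 0)) | c.0 has moves =c=> m7, =c=> m8
  m5 = (0 + 0) | (0 + 0 + (0 + 0 + 0)) | b.c.0 has moves =b=> m7
  m6 = a.0\{c} has moves =a=> m9
  m7 = (0 + 0) | (0 + 0 + (0 + 0 + 0)) | c.0 has moves =c=> m10
  m8 = c.(0 + 0) | (0 + 0 + (0 + 0 + 0)) | 0 has moves =c=> m10
  m9 = 0\{c} has moves (no moves)
  m10 = (0 + 0) | (0 + 0 + (0 + 0 + 0)) | 0 has moves (no moves)
Reachable graph of Q (11 states):
  n0 = c.(0 + 0) | (0 + 0 + (0 + 0)) | a.b.c.0 + d.d.a.0\{c} has moves =a=> n1, =c=> n2, =d=> n3
  n1 = c.(0 + 0) | (0 + 0 + (0 + 0)) | b.c.0 has moves =b=> n4, =c=> n5
  n2 = (0 + 0) | (0 + 0 + (0 + 0)) | a.b.c.0 has moves =a=> n5
  n3 = d.a.0\{c} has moves =d=> n6
  n4 = c.(0 + 0) | (0 + 0 + (0 + 0)) | c.0 has moves =c=> n7, =c=> n8
  n5 = (0 + 0) | (0 + 0 + (0 + 0)) | b.c.0 has moves =b=> n7
  n6 = a.0\{c} has moves =a=> n9
  n7 = (0 + 0) | (0 + 0 + (0 + 0)) | c.0 has moves =c=> n10
  n8 = c.(0 + 0) | (0 + 0 + (0 + 0)) | 0 has moves =c=> n10
  n9 = 0\{c} has moves (no moves)
  n10 = (0 + 0) | (0 + 0 + (0 + 0)) | 0 has moves (no moves)
Partition-refinement fixed point:
  B0 = {m0, n0}
  B1 = {m3, n3}
  B2 = {m6, n6}
  B3 = {m10, m9, n10, n9}
  B4 = {m1, n1}
  B5 = {m5, n5}
  B6 = {m7, m8, n7, n8}
  B7 = {m4, n4}
  B8 = {m2, n2}
m0 ∈ B0, n0 ∈ B0 → same block

P ~ Q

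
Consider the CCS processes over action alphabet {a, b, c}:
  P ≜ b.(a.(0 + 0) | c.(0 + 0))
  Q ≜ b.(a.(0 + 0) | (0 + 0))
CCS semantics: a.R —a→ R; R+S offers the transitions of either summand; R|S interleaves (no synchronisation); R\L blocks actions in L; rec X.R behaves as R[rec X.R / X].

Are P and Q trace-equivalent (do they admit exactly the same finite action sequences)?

Reachable graph of P (5 states):
  s0 = b.(a.(0 + 0) | c.(0 + 0)) ⊢ ··b··> s1
  s1 = a.(0 + 0) | c.(0 + 0) ⊢ ··a··> s2, ··c··> s3
  s2 = (0 + 0) | c.(0 + 0) ⊢ ··c··> s4
  s3 = a.(0 + 0) | (0 + 0) ⊢ ··a··> s4
  s4 = (0 + 0) | (0 + 0) ⊢ stopped
Reachable graph of Q (3 states):
  t0 = b.(a.(0 + 0) | (0 + 0)) ⊢ ··b··> t1
  t1 = a.(0 + 0) | (0 + 0) ⊢ ··a··> t2
  t2 = (0 + 0) | (0 + 0) ⊢ stopped
Run σ = ⟨bc⟩ on P: start {s0}
  after b @ step 1: {s1}
  after c @ step 2: {s3}
  ✓ P
Run σ = ⟨bc⟩ on Q: start {t0}
  after b @ step 1: {t1}
  after c @ step 2: no successor for Q

trace-distinct — witness ⟨bc⟩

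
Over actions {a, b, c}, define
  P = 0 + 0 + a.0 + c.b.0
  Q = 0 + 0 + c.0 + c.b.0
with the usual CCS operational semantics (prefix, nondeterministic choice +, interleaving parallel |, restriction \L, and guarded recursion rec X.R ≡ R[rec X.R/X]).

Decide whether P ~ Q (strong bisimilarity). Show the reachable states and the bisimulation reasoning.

P's transition system — 3 states:
  m0 = 0 + 0 + a.0 + c.b.0 :: ··a··> m1, ··c··> m2
  m1 = 0 :: (no moves)
  m2 = b.0 :: ··b··> m1
Q's transition system — 3 states:
  n0 = 0 + 0 + c.0 + c.b.0 :: ··c··> n1, ··c··> n2
  n1 = 0 :: (no moves)
  n2 = b.0 :: ··b··> n1
Bisimilarity quotient blocks:
  B0 = {m0}
  B1 = {m1, n1}
  B2 = {m2, n2}
  B3 = {n0}
m0 ∈ B0, n0 ∈ B3 → different blocks

not bisimilar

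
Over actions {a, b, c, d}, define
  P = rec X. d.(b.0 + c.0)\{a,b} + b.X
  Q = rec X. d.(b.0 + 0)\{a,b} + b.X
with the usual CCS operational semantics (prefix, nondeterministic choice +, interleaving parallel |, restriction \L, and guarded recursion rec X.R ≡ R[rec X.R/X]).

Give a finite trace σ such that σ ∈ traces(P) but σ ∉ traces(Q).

P's transition system — 3 states:
  u0 = rec X. d.(b.0 + c.0)\{a,b} + b.X → --b--▸ u0, --d--▸ u1
  u1 = (b.0 + c.0)\{a,b} → --c--▸ u2
  u2 = 0\{a,b} → ·
Q's transition system — 2 states:
  v0 = rec X. d.(b.0 + 0)\{a,b} + b.X → --b--▸ v0, --d--▸ v1
  v1 = (b.0 + 0)\{a,b} → ·
Run σ = ⟨dc⟩ on P: start {u0}
  step 1 (d): {u1}
  step 2 (c): {u2}
  ✓ P
Run σ = ⟨dc⟩ on Q: start {v0}
  step 1 (d): {v1}
  step 2 (c): no successor for Q

dc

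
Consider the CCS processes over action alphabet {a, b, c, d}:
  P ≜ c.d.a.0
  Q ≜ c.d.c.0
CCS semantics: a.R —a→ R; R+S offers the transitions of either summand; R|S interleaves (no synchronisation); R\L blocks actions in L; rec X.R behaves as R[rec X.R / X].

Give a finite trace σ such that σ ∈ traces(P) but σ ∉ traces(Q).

cda

Reachable graph of P (4 states):
  s0 = c.d.a.0 | —c→ s1
  s1 = d.a.0 | —d→ s2
  s2 = a.0 | —a→ s3
  s3 = 0 | ∅
Reachable graph of Q (4 states):
  t0 = c.d.c.0 | —c→ t1
  t1 = d.c.0 | —d→ t2
  t2 = c.0 | —c→ t3
  t3 = 0 | ∅
Run σ = ⟨cda⟩ on P: start {s0}
  after c @ step 1: {s1}
  after d @ step 2: {s2}
  after a @ step 3: {s3}
  P completes σ.
Run σ = ⟨cda⟩ on Q: start {t0}
  after c @ step 1: {t1}
  after d @ step 2: {t2}
  after a @ step 3: ∅  — Q cannot continue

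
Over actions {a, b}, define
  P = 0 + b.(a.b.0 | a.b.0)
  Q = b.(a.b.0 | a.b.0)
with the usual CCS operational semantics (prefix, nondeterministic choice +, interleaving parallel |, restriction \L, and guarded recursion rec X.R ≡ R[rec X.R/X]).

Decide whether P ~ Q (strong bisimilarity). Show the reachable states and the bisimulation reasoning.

bisimilar

LTS(P): 10 reachable states
  s0 = 0 + b.(a.b.0 | a.b.0) :: —b→ s1
  s1 = a.b.0 | a.b.0 :: —a→ s2, —a→ s3
  s2 = a.b.0 | b.0 :: —a→ s4, —b→ s5
  s3 = b.0 | a.b.0 :: —a→ s4, —b→ s6
  s4 = b.0 | b.0 :: —b→ s7, —b→ s8
  s5 = a.b.0 | 0 :: —a→ s8
  s6 = 0 | a.b.0 :: —a→ s7
  s7 = 0 | b.0 :: —b→ s9
  s8 = b.0 | 0 :: —b→ s9
  s9 = 0 | 0 :: stopped
LTS(Q): 10 reachable states
  t0 = b.(a.b.0 | a.b.0) :: —b→ t1
  t1 = a.b.0 | a.b.0 :: —a→ t2, —a→ t3
  t2 = a.b.0 | b.0 :: —a→ t4, —b→ t5
  t3 = b.0 | a.b.0 :: —a→ t4, —b→ t6
  t4 = b.0 | b.0 :: —b→ t7, —b→ t8
  t5 = a.b.0 | 0 :: —a→ t8
  t6 = 0 | a.b.0 :: —a→ t7
  t7 = 0 | b.0 :: —b→ t9
  t8 = b.0 | 0 :: —b→ t9
  t9 = 0 | 0 :: stopped
Partition-refinement fixed point:
  B0 = {s0, t0}
  B1 = {s1, t1}
  B2 = {s2, s3, t2, t3}
  B3 = {s4, t4}
  B4 = {s7, s8, t7, t8}
  B5 = {s9, t9}
  B6 = {s5, s6, t5, t6}
s0 ∈ B0, t0 ∈ B0 → same block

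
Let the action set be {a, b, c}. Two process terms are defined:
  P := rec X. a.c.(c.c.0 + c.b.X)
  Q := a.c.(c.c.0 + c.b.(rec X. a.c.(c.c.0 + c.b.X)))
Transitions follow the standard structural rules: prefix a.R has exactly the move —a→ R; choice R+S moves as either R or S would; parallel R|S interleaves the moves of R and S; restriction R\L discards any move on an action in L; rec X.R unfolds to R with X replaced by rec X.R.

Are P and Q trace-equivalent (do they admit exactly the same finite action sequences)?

LTS(P): 6 reachable states
  m0 = rec X. a.c.(c.c.0 + c.b.X) ⊢ --a--▸ m1
  m1 = c.(c.c.0 + c.b.(rec X. a.c.(c.c.0 + c.b.X))) ⊢ --c--▸ m2
  m2 = c.c.0 + c.b.(rec X. a.c.(c.c.0 + c.b.X)) ⊢ --c--▸ m3, --c--▸ m4
  m3 = b.(rec X. a.c.(c.c.0 + c.b.X)) ⊢ --b--▸ m0
  m4 = c.0 ⊢ --c--▸ m5
  m5 = 0 ⊢ (no moves)
LTS(Q): 7 reachable states
  n0 = a.c.(c.c.0 + c.b.(rec X. a.c.(c.c.0 + c.b.X))) ⊢ --a--▸ n1
  n1 = c.(c.c.0 + c.b.(rec X. a.c.(c.c.0 + c.b.X))) ⊢ --c--▸ n2
  n2 = c.c.0 + c.b.(rec X. a.c.(c.c.0 + c.b.X)) ⊢ --c--▸ n3, --c--▸ n4
  n3 = b.(rec X. a.c.(c.c.0 + c.b.X)) ⊢ --b--▸ n5
  n4 = c.0 ⊢ --c--▸ n6
  n5 = rec X. a.c.(c.c.0 + c.b.X) ⊢ --a--▸ n1
  n6 = 0 ⊢ (no moves)
Coarsest stable partition (strong bisimilarity classes):
  B0 = {m0, n0, n5}
  B1 = {m1, n1}
  B2 = {m2, n2}
  B3 = {m3, n3}
  B4 = {m4, n4}
  B5 = {m5, n6}
m0 ∈ B0, n0 ∈ B0 → same block
Bisimilar ⇒ trace-equivalent.

YES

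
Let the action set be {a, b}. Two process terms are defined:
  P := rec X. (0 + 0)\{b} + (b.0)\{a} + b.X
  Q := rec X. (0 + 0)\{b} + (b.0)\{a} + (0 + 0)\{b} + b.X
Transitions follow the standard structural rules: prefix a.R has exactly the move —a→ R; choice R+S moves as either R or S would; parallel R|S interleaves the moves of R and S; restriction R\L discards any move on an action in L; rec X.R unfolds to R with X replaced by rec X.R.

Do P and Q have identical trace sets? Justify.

Reachable graph of P (2 states):
  u0 = rec X. (0 + 0)\{b} + (b.0)\{a} + b.X has moves --b--▸ u0, --b--▸ u1
  u1 = 0\{a} has moves ∅
Reachable graph of Q (2 states):
  v0 = rec X. (0 + 0)\{b} + (b.0)\{a} + (0 + 0)\{b} + b.X has moves --b--▸ v0, --b--▸ v1
  v1 = 0\{a} has moves ∅
Coarsest stable partition (strong bisimilarity classes):
  B0 = {u0, v0}
  B1 = {u1, v1}
u0 ∈ B0, v0 ∈ B0 → same block
Bisimilar ⇒ trace-equivalent.

trace-equivalent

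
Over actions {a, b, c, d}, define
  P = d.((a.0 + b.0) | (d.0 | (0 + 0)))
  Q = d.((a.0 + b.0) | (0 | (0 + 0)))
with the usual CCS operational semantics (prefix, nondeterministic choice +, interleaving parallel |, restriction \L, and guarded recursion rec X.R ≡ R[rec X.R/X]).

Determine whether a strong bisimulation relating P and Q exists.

P ≁ Q

P's transition system — 5 states:
  p0 = d.((a.0 + b.0) | (d.0 | (0 + 0))) ⊢ ··d··> p1
  p1 = (a.0 + b.0) | (d.0 | (0 + 0)) ⊢ ··a··> p2, ··b··> p2, ··d··> p3
  p2 = 0 | (d.0 | (0 + 0)) ⊢ ··d··> p4
  p3 = (a.0 + b.0) | (0 | (0 + 0)) ⊢ ··a··> p4, ··b··> p4
  p4 = 0 | (0 | (0 + 0)) ⊢ ·
Q's transition system — 3 states:
  q0 = d.((a.0 + b.0) | (0 | (0 + 0))) ⊢ ··d··> q1
  q1 = (a.0 + b.0) | (0 | (0 + 0)) ⊢ ··a··> q2, ··b··> q2
  q2 = 0 | (0 | (0 + 0)) ⊢ ·
Coarsest stable partition (strong bisimilarity classes):
  B0 = {p0}
  B1 = {p1}
  B2 = {p3, q1}
  B3 = {p4, q2}
  B4 = {p2}
  B5 = {q0}
p0 ∈ B0, q0 ∈ B5 → different blocks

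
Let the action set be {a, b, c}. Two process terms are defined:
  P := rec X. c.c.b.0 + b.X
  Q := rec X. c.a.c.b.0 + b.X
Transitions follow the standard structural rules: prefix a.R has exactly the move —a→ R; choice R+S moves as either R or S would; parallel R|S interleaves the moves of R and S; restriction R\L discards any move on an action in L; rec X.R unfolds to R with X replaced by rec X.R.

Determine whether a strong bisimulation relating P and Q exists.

NO

P's transition system — 4 states:
  p0 = rec X. c.c.b.0 + b.X has moves -b-> p0, -c-> p1
  p1 = c.b.0 has moves -c-> p2
  p2 = b.0 has moves -b-> p3
  p3 = 0 has moves ∅
Q's transition system — 5 states:
  q0 = rec X. c.a.c.b.0 + b.X has moves -b-> q0, -c-> q1
  q1 = a.c.b.0 has moves -a-> q2
  q2 = c.b.0 has moves -c-> q3
  q3 = b.0 has moves -b-> q4
  q4 = 0 has moves ∅
Bisimilarity quotient blocks:
  B0 = {p0}
  B1 = {p1, q2}
  B2 = {p2, q3}
  B3 = {p3, q4}
  B4 = {q0}
  B5 = {q1}
p0 ∈ B0, q0 ∈ B4 → different blocks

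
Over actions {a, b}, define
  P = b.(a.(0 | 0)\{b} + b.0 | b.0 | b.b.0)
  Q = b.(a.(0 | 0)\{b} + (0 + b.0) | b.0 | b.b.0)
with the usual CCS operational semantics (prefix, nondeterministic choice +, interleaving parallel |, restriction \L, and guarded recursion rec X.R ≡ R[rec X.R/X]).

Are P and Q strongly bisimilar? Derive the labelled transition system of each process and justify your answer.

P's transition system — 14 states:
  u0 = b.(a.(0 | 0)\{b} + b.0 | b.0 | b.b.0) → --b--▸ u1
  u1 = a.(0 | 0)\{b} + b.0 | b.0 | b.b.0 → --a--▸ u2, --b--▸ u3, --b--▸ u4, --b--▸ u5
  u2 = (0 | 0)\{b} → ∅
  u3 = 0 | b.0 | b.b.0 → --b--▸ u6, --b--▸ u7
  u4 = b.0 | 0 | b.b.0 → --b--▸ u6, --b--▸ u8
  u5 = b.0 | b.0 | b.0 → --b--▸ u7, --b--▸ u8, --b--▸ u9
  u6 = 0 | 0 | b.b.0 → --b--▸ u10
  u7 = 0 | b.0 | b.0 → --b--▸ u10, --b--▸ u11
  u8 = b.0 | 0 | b.0 → --b--▸ u10, --b--▸ u12
  u9 = b.0 | b.0 | 0 → --b--▸ u11, --b--▸ u12
  u10 = 0 | 0 | b.0 → --b--▸ u13
  u11 = 0 | b.0 | 0 → --b--▸ u13
  u12 = b.0 | 0 | 0 → --b--▸ u13
  u13 = 0 | 0 | 0 → ∅
Q's transition system — 14 states:
  v0 = b.(a.(0 | 0)\{b} + (0 + b.0) | b.0 | b.b.0) → --b--▸ v1
  v1 = a.(0 | 0)\{b} + (0 + b.0) | b.0 | b.b.0 → --a--▸ v2, --b--▸ v3, --b--▸ v4, --b--▸ v5
  v2 = (0 | 0)\{b} → ∅
  v3 = (0 + b.0) | 0 | b.b.0 → --b--▸ v6, --b--▸ v7
  v4 = (0 + b.0) | b.0 | b.0 → --b--▸ v6, --b--▸ v8, --b--▸ v9
  v5 = 0 | b.0 | b.b.0 → --b--▸ v7, --b--▸ v9
  v6 = (0 + b.0) | 0 | b.0 → --b--▸ v10, --b--▸ v11
  v7 = 0 | 0 | b.b.0 → --b--▸ v11
  v8 = (0 + b.0) | b.0 | 0 → --b--▸ v10, --b--▸ v12
  v9 = 0 | b.0 | b.0 → --b--▸ v11, --b--▸ v12
  v10 = (0 + b.0) | 0 | 0 → --b--▸ v13
  v11 = 0 | 0 | b.0 → --b--▸ v13
  v12 = 0 | b.0 | 0 → --b--▸ v13
  v13 = 0 | 0 | 0 → ∅
Coarsest stable partition (strong bisimilarity classes):
  B0 = {u0, v0}
  B1 = {u1, v1}
  B2 = {u3, u4, u5, v3, v4, v5}
  B3 = {u6, u7, u8, u9, v6, v7, v8, v9}
  B4 = {u10, u11, u12, v10, v11, v12}
  B5 = {u13, u2, v13, v2}
u0 ∈ B0, v0 ∈ B0 → same block

P ~ Q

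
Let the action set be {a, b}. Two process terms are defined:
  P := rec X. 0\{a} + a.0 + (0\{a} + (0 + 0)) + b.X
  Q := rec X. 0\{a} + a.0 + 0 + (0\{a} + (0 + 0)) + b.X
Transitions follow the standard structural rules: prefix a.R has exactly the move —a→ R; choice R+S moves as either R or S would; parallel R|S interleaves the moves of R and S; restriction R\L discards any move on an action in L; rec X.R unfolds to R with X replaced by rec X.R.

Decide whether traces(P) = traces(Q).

YES

LTS(P): 2 reachable states
  s0 = rec X. 0\{a} + a.0 + (0\{a} + (0 + 0)) + b.X ⊢ -a-> s1, -b-> s0
  s1 = 0 ⊢ stopped
LTS(Q): 2 reachable states
  t0 = rec X. 0\{a} + a.0 + 0 + (0\{a} + (0 + 0)) + b.X ⊢ -a-> t1, -b-> t0
  t1 = 0 ⊢ stopped
Bisimilarity quotient blocks:
  B0 = {s0, t0}
  B1 = {s1, t1}
s0 ∈ B0, t0 ∈ B0 → same block
Bisimilar ⇒ trace-equivalent.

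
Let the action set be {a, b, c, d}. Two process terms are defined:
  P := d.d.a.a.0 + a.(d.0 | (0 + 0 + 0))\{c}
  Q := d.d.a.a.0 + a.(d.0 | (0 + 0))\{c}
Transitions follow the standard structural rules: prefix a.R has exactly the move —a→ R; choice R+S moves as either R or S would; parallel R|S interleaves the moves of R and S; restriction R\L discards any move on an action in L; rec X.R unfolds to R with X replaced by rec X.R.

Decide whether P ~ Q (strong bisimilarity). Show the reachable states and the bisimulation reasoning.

P's transition system — 7 states:
  p0 = d.d.a.a.0 + a.(d.0 | (0 + 0 + 0))\{c} :: --a--▸ p1, --d--▸ p2
  p1 = (d.0 | (0 + 0 + 0))\{c} :: --d--▸ p3
  p2 = d.a.a.0 :: --d--▸ p4
  p3 = (0 | (0 + 0 + 0))\{c} :: deadlocked
  p4 = a.a.0 :: --a--▸ p5
  p5 = a.0 :: --a--▸ p6
  p6 = 0 :: deadlocked
Q's transition system — 7 states:
  q0 = d.d.a.a.0 + a.(d.0 | (0 + 0))\{c} :: --a--▸ q1, --d--▸ q2
  q1 = (d.0 | (0 + 0))\{c} :: --d--▸ q3
  q2 = d.a.a.0 :: --d--▸ q4
  q3 = (0 | (0 + 0))\{c} :: deadlocked
  q4 = a.a.0 :: --a--▸ q5
  q5 = a.0 :: --a--▸ q6
  q6 = 0 :: deadlocked
Coarsest stable partition (strong bisimilarity classes):
  B0 = {p0, q0}
  B1 = {p1, q1}
  B2 = {p3, p6, q3, q6}
  B3 = {p2, q2}
  B4 = {p4, q4}
  B5 = {p5, q5}
p0 ∈ B0, q0 ∈ B0 → same block

bisimilar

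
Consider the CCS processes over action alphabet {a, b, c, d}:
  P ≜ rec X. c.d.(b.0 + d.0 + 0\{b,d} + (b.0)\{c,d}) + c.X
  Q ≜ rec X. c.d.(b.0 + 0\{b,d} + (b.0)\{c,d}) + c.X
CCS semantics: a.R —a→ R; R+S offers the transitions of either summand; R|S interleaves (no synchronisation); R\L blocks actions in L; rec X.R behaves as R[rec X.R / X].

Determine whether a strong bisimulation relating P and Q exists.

not bisimilar

LTS(P): 5 reachable states
  p0 = rec X. c.d.(b.0 + d.0 + 0\{b,d} + (b.0)\{c,d}) + c.X ⊢ =c=> p0, =c=> p1
  p1 = d.(b.0 + d.0 + 0\{b,d} + (b.0)\{c,d}) ⊢ =d=> p2
  p2 = b.0 + d.0 + 0\{b,d} + (b.0)\{c,d} ⊢ =b=> p3, =b=> p4, =d=> p3
  p3 = 0 ⊢ (no moves)
  p4 = 0\{c,d} ⊢ (no moves)
LTS(Q): 5 reachable states
  q0 = rec X. c.d.(b.0 + 0\{b,d} + (b.0)\{c,d}) + c.X ⊢ =c=> q0, =c=> q1
  q1 = d.(b.0 + 0\{b,d} + (b.0)\{c,d}) ⊢ =d=> q2
  q2 = b.0 + 0\{b,d} + (b.0)\{c,d} ⊢ =b=> q3, =b=> q4
  q3 = 0 ⊢ (no moves)
  q4 = 0\{c,d} ⊢ (no moves)
Coarsest stable partition (strong bisimilarity classes):
  B0 = {p0}
  B1 = {p1}
  B2 = {p2}
  B3 = {p3, p4, q3, q4}
  B4 = {q0}
  B5 = {q1}
  B6 = {q2}
p0 ∈ B0, q0 ∈ B4 → different blocks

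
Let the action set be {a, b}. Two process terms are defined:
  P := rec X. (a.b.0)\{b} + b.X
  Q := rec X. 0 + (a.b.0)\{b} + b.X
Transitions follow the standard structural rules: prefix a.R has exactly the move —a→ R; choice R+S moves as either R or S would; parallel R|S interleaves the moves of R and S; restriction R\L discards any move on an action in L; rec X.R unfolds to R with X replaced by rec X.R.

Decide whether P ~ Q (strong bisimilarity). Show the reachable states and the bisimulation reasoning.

LTS(P): 2 reachable states
  u0 = rec X. (a.b.0)\{b} + b.X :: ··a··> u1, ··b··> u0
  u1 = (b.0)\{b} :: ·
LTS(Q): 2 reachable states
  v0 = rec X. 0 + (a.b.0)\{b} + b.X :: ··a··> v1, ··b··> v0
  v1 = (b.0)\{b} :: ·
Bisimilarity quotient blocks:
  B0 = {u0, v0}
  B1 = {u1, v1}
u0 ∈ B0, v0 ∈ B0 → same block

bisimilar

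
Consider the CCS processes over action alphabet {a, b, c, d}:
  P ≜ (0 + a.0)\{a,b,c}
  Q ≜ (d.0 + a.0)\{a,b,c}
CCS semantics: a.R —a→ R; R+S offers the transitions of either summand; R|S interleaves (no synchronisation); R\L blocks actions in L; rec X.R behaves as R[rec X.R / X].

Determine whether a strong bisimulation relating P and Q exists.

P's transition system — 1 states:
  s0 = (0 + a.0)\{a,b,c} has moves stopped
Q's transition system — 2 states:
  t0 = (d.0 + a.0)\{a,b,c} has moves --d--▸ t1
  t1 = 0\{a,b,c} has moves stopped
Partition-refinement fixed point:
  B0 = {s0, t1}
  B1 = {t0}
s0 ∈ B0, t0 ∈ B1 → different blocks

P ≁ Q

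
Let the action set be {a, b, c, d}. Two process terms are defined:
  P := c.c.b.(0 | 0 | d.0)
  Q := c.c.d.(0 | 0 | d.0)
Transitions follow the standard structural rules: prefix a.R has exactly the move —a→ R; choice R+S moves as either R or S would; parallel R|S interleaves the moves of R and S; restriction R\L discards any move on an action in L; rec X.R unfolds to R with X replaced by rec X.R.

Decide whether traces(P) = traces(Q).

NO — witness ⟨ccb⟩

LTS(P): 5 reachable states
  p0 = c.c.b.(0 | 0 | d.0) | --c--▸ p1
  p1 = c.b.(0 | 0 | d.0) | --c--▸ p2
  p2 = b.(0 | 0 | d.0) | --b--▸ p3
  p3 = 0 | 0 | d.0 | --d--▸ p4
  p4 = 0 | 0 | 0 | stopped
LTS(Q): 5 reachable states
  q0 = c.c.d.(0 | 0 | d.0) | --c--▸ q1
  q1 = c.d.(0 | 0 | d.0) | --c--▸ q2
  q2 = d.(0 | 0 | d.0) | --d--▸ q3
  q3 = 0 | 0 | d.0 | --d--▸ q4
  q4 = 0 | 0 | 0 | stopped
Trace ⟨ccb⟩ through P, begin at {p0}:
  after c @ step 1: {p1}
  after c @ step 2: {p2}
  after b @ step 3: {p3}
  P completes σ.
Trace ⟨ccb⟩ through Q, begin at {q0}:
  after c @ step 1: {q1}
  after c @ step 2: {q2}
  after b @ step 3: no successor for Q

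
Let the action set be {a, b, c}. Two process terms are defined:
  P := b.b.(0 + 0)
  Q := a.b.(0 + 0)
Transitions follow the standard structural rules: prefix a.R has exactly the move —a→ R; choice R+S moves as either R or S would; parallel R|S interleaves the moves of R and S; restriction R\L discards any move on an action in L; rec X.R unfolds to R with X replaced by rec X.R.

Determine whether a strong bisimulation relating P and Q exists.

Reachable graph of P (3 states):
  m0 = b.b.(0 + 0) :: =b=> m1
  m1 = b.(0 + 0) :: =b=> m2
  m2 = 0 + 0 :: deadlocked
Reachable graph of Q (3 states):
  n0 = a.b.(0 + 0) :: =a=> n1
  n1 = b.(0 + 0) :: =b=> n2
  n2 = 0 + 0 :: deadlocked
Bisimilarity quotient blocks:
  B0 = {m0}
  B1 = {m1, n1}
  B2 = {m2, n2}
  B3 = {n0}
m0 ∈ B0, n0 ∈ B3 → different blocks

P ≁ Q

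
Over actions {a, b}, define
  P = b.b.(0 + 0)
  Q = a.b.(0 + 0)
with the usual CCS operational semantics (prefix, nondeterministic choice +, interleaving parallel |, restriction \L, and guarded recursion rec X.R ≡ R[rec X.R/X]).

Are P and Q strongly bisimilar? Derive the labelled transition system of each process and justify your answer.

not bisimilar

Reachable graph of P (3 states):
  p0 = b.b.(0 + 0) | =b=> p1
  p1 = b.(0 + 0) | =b=> p2
  p2 = 0 + 0 | ·
Reachable graph of Q (3 states):
  q0 = a.b.(0 + 0) | =a=> q1
  q1 = b.(0 + 0) | =b=> q2
  q2 = 0 + 0 | ·
Partition-refinement fixed point:
  B0 = {p0}
  B1 = {p1, q1}
  B2 = {p2, q2}
  B3 = {q0}
p0 ∈ B0, q0 ∈ B3 → different blocks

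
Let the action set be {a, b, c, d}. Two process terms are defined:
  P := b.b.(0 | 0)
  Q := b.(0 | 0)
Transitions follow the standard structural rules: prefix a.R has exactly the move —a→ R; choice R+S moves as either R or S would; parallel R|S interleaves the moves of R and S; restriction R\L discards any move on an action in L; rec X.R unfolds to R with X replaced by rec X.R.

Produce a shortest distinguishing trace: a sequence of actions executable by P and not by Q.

bb

Reachable graph of P (3 states):
  p0 = b.b.(0 | 0) → =b=> p1
  p1 = b.(0 | 0) → =b=> p2
  p2 = 0 | 0 → stopped
Reachable graph of Q (2 states):
  q0 = b.(0 | 0) → =b=> q1
  q1 = 0 | 0 → stopped
Run σ = ⟨bb⟩ on P: start {p0}
  after b @ step 1: {p1}
  after b @ step 2: {p2}
  — P admits the full trace.
Run σ = ⟨bb⟩ on Q: start {q0}
  after b @ step 1: {q1}
  after b @ step 2: ∅  — Q cannot continue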